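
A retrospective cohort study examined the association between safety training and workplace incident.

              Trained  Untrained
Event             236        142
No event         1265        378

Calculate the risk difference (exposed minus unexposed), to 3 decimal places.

Reading the table with exposure as columns: a = 236 (Trained, case), b = 1265 (Trained, non-case), c = 142 (Untrained, case), d = 378.
Risk in exposed = 236/1501 = 0.157229; risk in unexposed = 142/520 = 0.273077.
Risk difference = 0.157229 − 0.273077 = -0.115848

-0.116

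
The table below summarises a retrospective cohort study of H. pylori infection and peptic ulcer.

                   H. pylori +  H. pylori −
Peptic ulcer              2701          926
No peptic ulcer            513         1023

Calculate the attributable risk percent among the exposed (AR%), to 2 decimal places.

Reading the table with exposure as columns: a = 2701 (H. pylori +, case), b = 513 (H. pylori +, non-case), c = 926 (H. pylori −, case), d = 1023.
Risk in exposed = 2701/3214 = 0.84039; risk in unexposed = 926/1949 = 0.47512.
RR = 0.84039/0.47512 = 1.76880
AR% = (RR − 1)/RR × 100 = (1.76880 − 1)/1.76880 × 100 = 43.4646%

43.46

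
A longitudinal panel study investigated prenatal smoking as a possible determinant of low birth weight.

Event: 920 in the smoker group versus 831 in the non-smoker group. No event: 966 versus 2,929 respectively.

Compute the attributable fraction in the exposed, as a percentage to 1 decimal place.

From the description: a = 920, b = 966, c = 831, d = 2929.
Risk in exposed = 920/1886 = 0.48780; risk in unexposed = 831/3760 = 0.22101.
RR = 0.48780/0.22101 = 2.20716
AR% = (RR − 1)/RR × 100 = (2.20716 − 1)/2.20716 × 100 = 54.6928%

54.7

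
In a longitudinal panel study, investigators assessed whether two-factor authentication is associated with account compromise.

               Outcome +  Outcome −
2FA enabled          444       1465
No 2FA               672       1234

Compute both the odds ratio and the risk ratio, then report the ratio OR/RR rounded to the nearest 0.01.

Cells: a = 444, b = 1465, c = 672, d = 1234.
OR = (444·1234)/(1465·672) = 547896/984480 = 0.55653
Risk in exposed = 444/1909 = 0.23258; risk in unexposed = 672/1906 = 0.35257; RR = 0.65968
OR/RR = 0.55653 / 0.65968 = 0.84365
The outcome is not rare, so the OR lies further from 1 than the RR.

0.84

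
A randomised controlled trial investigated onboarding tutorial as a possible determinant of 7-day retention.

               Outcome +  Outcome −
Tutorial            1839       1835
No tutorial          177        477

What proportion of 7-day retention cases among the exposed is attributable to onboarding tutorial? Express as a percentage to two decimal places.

45.93

Cells: a = 1839, b = 1835, c = 177, d = 477.
Risk in exposed = 1839/3674 = 0.50054; risk in unexposed = 177/654 = 0.27064.
RR = 0.50054/0.27064 = 1.84947
AR% = (RR − 1)/RR × 100 = (1.84947 − 1)/1.84947 × 100 = 45.9304%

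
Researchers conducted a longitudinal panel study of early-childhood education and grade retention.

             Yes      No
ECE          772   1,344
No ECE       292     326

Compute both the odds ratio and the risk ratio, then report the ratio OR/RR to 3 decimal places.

Cells: a = 772, b = 1344, c = 292, d = 326.
OR = (772·326)/(1344·292) = 251672/392448 = 0.64129
Risk in exposed = 772/2116 = 0.36484; risk in unexposed = 292/618 = 0.47249; RR = 0.77216
OR/RR = 0.64129 / 0.77216 = 0.83051
The outcome is not rare, so the OR lies further from 1 than the RR.

0.831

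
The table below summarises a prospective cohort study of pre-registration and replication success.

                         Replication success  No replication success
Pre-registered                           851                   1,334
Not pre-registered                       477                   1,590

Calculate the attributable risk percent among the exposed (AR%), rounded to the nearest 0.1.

40.7

Cells: a = 851, b = 1334, c = 477, d = 1590.
Risk in exposed = 851/2185 = 0.38947; risk in unexposed = 477/2067 = 0.23077.
RR = 0.38947/0.23077 = 1.68772
AR% = (RR − 1)/RR × 100 = (1.68772 − 1)/1.68772 × 100 = 40.7484%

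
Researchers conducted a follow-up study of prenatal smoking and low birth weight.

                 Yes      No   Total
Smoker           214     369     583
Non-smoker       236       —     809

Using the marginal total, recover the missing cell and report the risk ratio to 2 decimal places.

The missing cell is in the unexposed row: 809 − 236 = 573.
So a = 214, b = 369, c = 236, d = 573.
RR = [a/(a+b)] / [c/(c+d)] = (214/583) / (236/809) = 0.36707/0.29172 = 1.25829

1.26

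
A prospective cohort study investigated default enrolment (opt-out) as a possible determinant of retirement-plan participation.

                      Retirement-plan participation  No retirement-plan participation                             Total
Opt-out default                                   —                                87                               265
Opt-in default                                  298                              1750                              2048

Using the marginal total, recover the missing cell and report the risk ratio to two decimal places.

4.62

The missing cell is in the exposed row: 265 − 87 = 178.
So a = 178, b = 87, c = 298, d = 1750.
RR = [a/(a+b)] / [c/(c+d)] = (178/265) / (298/2048) = 0.67170/0.14551 = 4.61623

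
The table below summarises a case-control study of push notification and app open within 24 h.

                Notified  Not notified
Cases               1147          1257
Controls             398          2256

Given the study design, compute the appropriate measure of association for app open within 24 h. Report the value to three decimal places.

Reading the table with exposure as columns: a = 1147 (Notified, case), b = 398 (Notified, non-case), c = 1257 (Not notified, case), d = 2256.
This is a case-control study: participants were sampled on outcome status, so risks in the source population cannot be estimated directly — relative risk is not valid here. The odds ratio is the appropriate measure.
OR = (a·d)/(b·c) = (1147 × 2256) / (398 × 1257) = 2587632 / 500286 = 5.17231

5.172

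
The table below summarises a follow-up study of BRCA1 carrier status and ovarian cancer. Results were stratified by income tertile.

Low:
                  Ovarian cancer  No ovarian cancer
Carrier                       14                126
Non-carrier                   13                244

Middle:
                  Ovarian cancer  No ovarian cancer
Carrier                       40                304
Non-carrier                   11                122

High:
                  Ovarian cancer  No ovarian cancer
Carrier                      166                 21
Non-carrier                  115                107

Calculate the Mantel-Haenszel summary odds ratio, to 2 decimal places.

3.65

OR_MH = Σ(aᵢdᵢ/nᵢ) / Σ(bᵢcᵢ/nᵢ), where nᵢ is the stratum total.
Stratum 1 (Low): n = 397; a·d/n = 14·244/397 = 8.6045; b·c/n = 126·13/397 = 4.1259
Stratum 2 (Middle): n = 477; a·d/n = 40·122/477 = 10.2306; b·c/n = 304·11/477 = 7.0105
Stratum 3 (High): n = 409; a·d/n = 166·107/409 = 43.4279; b·c/n = 21·115/409 = 5.9046
OR_MH = (8.6045 + 10.2306 + 43.4279) / (4.1259 + 7.0105 + 5.9046) = 62.2630 / 17.0411 = 3.65370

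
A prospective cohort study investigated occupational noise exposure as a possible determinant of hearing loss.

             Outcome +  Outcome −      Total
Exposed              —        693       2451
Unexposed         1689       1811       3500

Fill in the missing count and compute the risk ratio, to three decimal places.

1.486

The missing cell is in the exposed row: 2451 − 693 = 1758.
So a = 1758, b = 693, c = 1689, d = 1811.
RR = [a/(a+b)] / [c/(c+d)] = (1758/2451) / (1689/3500) = 0.71726/0.48257 = 1.48633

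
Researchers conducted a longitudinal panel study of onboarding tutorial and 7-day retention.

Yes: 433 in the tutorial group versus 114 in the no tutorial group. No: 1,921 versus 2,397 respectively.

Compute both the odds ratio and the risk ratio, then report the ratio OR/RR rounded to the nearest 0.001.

1.170

From the description: a = 433, b = 1921, c = 114, d = 2397.
OR = (433·2397)/(1921·114) = 1037901/218994 = 4.73940
Risk in exposed = 433/2354 = 0.18394; risk in unexposed = 114/2511 = 0.04540; RR = 4.05157
OR/RR = 4.73940 / 4.05157 = 1.16977
The outcome is not rare, so the OR lies further from 1 than the RR.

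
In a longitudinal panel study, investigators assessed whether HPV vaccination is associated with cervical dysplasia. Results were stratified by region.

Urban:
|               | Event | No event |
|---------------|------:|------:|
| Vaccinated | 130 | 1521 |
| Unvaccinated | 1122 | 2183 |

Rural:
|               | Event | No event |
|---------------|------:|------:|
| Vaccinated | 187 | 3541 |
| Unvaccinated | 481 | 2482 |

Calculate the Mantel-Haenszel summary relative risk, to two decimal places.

RR_MH = Σ(aᵢ·n₀ᵢ/nᵢ) / Σ(cᵢ·n₁ᵢ/nᵢ), with n₁ᵢ = aᵢ+bᵢ (exposed), n₀ᵢ = cᵢ+dᵢ (unexposed), nᵢ = n₁ᵢ+n₀ᵢ.
Stratum 1 (Urban): n₁ = 1651, n₀ = 3305, n = 4956; a·n₀/n = 130·3305/4956 = 86.6929; c·n₁/n = 1122·1651/4956 = 373.7736
Stratum 2 (Rural): n₁ = 3728, n₀ = 2963, n = 6691; a·n₀/n = 187·2963/6691 = 82.8099; c·n₁/n = 481·3728/6691 = 267.9970
RR_MH = (86.6929 + 82.8099) / (373.7736 + 267.9970) = 169.5028 / 641.7706 = 0.26412

0.26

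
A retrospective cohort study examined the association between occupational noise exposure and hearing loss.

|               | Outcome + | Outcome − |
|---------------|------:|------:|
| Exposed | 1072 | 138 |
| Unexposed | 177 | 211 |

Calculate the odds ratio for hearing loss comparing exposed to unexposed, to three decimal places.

9.260

Cells: a = 1072, b = 138, c = 177, d = 211.
OR = (a·d)/(b·c) = (1072 × 211) / (138 × 177) = 226192 / 24426 = 9.26030
The odds of hearing loss are about 9.26 times as high in the exposed group.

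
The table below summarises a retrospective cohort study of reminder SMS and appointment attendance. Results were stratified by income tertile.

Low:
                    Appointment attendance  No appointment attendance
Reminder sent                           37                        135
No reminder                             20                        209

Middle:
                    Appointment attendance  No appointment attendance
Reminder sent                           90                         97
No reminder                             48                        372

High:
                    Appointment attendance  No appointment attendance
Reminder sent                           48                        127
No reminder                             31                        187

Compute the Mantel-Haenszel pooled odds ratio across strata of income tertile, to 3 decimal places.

OR_MH = Σ(aᵢdᵢ/nᵢ) / Σ(bᵢcᵢ/nᵢ), where nᵢ is the stratum total.
Stratum 1 (Low): n = 401; a·d/n = 37·209/401 = 19.2843; b·c/n = 135·20/401 = 6.7332
Stratum 2 (Middle): n = 607; a·d/n = 90·372/607 = 55.1565; b·c/n = 97·48/607 = 7.6705
Stratum 3 (High): n = 393; a·d/n = 48·187/393 = 22.8397; b·c/n = 127·31/393 = 10.0178
OR_MH = (19.2843 + 55.1565 + 22.8397) / (6.7332 + 7.6705 + 10.0178) = 97.2805 / 24.4215 = 3.98340

3.983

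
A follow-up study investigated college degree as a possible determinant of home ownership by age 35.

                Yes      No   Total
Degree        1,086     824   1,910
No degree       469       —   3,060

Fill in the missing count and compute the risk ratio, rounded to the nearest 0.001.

The missing cell is in the unexposed row: 3060 − 469 = 2591.
So a = 1086, b = 824, c = 469, d = 2591.
RR = [a/(a+b)] / [c/(c+d)] = (1086/1910) / (469/3060) = 0.56859/0.15327 = 3.70975

3.710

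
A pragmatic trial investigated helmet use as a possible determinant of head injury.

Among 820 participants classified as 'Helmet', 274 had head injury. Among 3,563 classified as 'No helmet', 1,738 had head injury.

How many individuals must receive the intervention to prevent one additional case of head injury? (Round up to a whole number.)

7

Risk in treated group = 274/820 = 0.33415; risk in control = 1738/3563 = 0.48779.
Absolute risk reduction = 0.48779 − 0.33415 = 0.15364
NNT = 1 / ARR = 1 / 0.15364 = 6.509 → round up → 7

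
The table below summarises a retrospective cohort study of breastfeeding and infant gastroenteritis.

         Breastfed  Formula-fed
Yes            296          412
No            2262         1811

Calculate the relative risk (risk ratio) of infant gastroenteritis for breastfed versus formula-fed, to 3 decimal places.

Reading the table with exposure as columns: a = 296 (Breastfed, case), b = 2262 (Breastfed, non-case), c = 412 (Formula-fed, case), d = 1811.
Risk in exposed = 296/2558 = 0.11572; risk in unexposed = 412/2223 = 0.18534.
RR = 0.11572 / 0.18534 = 0.62436
The risk is 38% lower among the exposed than among the unexposed.

0.624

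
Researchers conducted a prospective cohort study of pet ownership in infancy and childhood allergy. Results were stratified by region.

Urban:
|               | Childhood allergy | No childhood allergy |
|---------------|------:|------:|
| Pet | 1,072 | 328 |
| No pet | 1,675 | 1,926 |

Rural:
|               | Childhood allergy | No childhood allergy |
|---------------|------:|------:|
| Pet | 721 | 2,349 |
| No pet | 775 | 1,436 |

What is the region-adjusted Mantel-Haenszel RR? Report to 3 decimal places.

1.168

RR_MH = Σ(aᵢ·n₀ᵢ/nᵢ) / Σ(cᵢ·n₁ᵢ/nᵢ), with n₁ᵢ = aᵢ+bᵢ (exposed), n₀ᵢ = cᵢ+dᵢ (unexposed), nᵢ = n₁ᵢ+n₀ᵢ.
Stratum 1 (Urban): n₁ = 1400, n₀ = 3601, n = 5001; a·n₀/n = 1072·3601/5001 = 771.9000; c·n₁/n = 1675·1400/5001 = 468.9062
Stratum 2 (Rural): n₁ = 3070, n₀ = 2211, n = 5281; a·n₀/n = 721·2211/5281 = 301.8616; c·n₁/n = 775·3070/5281 = 450.5302
RR_MH = (771.9000 + 301.8616) / (468.9062 + 450.5302) = 1073.7616 / 919.4364 = 1.16785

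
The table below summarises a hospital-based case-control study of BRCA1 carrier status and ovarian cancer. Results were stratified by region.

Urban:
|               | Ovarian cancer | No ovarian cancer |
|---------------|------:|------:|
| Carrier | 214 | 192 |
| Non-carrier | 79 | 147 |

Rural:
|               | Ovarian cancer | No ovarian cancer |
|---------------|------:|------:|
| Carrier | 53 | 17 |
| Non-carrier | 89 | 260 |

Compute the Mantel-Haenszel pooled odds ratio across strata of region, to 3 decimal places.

OR_MH = Σ(aᵢdᵢ/nᵢ) / Σ(bᵢcᵢ/nᵢ), where nᵢ is the stratum total.
Stratum 1 (Urban): n = 632; a·d/n = 214·147/632 = 49.7753; b·c/n = 192·79/632 = 24.0000
Stratum 2 (Rural): n = 419; a·d/n = 53·260/419 = 32.8878; b·c/n = 17·89/419 = 3.6110
OR_MH = (49.7753 + 32.8878) / (24.0000 + 3.6110) = 82.6631 / 27.6110 = 2.99385

2.994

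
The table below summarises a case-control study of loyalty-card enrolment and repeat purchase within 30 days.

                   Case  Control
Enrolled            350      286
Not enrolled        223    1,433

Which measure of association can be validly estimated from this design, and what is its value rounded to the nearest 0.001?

Cells: a = 350, b = 286, c = 223, d = 1433.
This is a case-control study: participants were sampled on outcome status, so risks in the source population cannot be estimated directly — relative risk is not valid here. The odds ratio is the appropriate measure.
OR = (a·d)/(b·c) = (350 × 1433) / (286 × 223) = 501550 / 63778 = 7.86400

7.864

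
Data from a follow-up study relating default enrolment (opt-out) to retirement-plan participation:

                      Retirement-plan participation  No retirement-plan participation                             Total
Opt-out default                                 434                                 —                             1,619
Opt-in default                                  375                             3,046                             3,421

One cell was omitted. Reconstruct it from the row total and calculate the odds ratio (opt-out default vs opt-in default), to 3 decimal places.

The missing cell is in the exposed row: 1619 − 434 = 1185.
So a = 434, b = 1185, c = 375, d = 3046.
OR = (a·d)/(b·c) = (434 × 3046) / (1185 × 375) = 1321964 / 444375 = 2.97488

2.975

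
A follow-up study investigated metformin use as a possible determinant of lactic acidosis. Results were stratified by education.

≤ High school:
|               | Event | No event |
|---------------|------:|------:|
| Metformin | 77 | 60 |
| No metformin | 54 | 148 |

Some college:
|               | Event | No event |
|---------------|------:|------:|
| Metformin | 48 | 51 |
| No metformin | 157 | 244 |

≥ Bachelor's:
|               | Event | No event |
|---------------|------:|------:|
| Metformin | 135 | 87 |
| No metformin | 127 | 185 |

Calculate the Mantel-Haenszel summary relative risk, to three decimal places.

1.544

RR_MH = Σ(aᵢ·n₀ᵢ/nᵢ) / Σ(cᵢ·n₁ᵢ/nᵢ), with n₁ᵢ = aᵢ+bᵢ (exposed), n₀ᵢ = cᵢ+dᵢ (unexposed), nᵢ = n₁ᵢ+n₀ᵢ.
Stratum 1 (≤ High school): n₁ = 137, n₀ = 202, n = 339; a·n₀/n = 77·202/339 = 45.8820; c·n₁/n = 54·137/339 = 21.8230
Stratum 2 (Some college): n₁ = 99, n₀ = 401, n = 500; a·n₀/n = 48·401/500 = 38.4960; c·n₁/n = 157·99/500 = 31.0860
Stratum 3 (≥ Bachelor's): n₁ = 222, n₀ = 312, n = 534; a·n₀/n = 135·312/534 = 78.8764; c·n₁/n = 127·222/534 = 52.7978
RR_MH = (45.8820 + 38.4960 + 78.8764) / (21.8230 + 31.0860 + 52.7978) = 163.2544 / 105.7068 = 1.54441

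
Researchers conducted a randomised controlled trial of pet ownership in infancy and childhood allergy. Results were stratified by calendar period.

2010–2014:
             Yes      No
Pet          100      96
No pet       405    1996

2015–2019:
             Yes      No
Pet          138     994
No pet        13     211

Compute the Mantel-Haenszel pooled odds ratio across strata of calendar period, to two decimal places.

4.01

OR_MH = Σ(aᵢdᵢ/nᵢ) / Σ(bᵢcᵢ/nᵢ), where nᵢ is the stratum total.
Stratum 1 (2010–2014): n = 2597; a·d/n = 100·1996/2597 = 76.8579; b·c/n = 96·405/2597 = 14.9711
Stratum 2 (2015–2019): n = 1356; a·d/n = 138·211/1356 = 21.4735; b·c/n = 994·13/1356 = 9.5295
OR_MH = (76.8579 + 21.4735) / (14.9711 + 9.5295) = 98.3314 / 24.5006 = 4.01342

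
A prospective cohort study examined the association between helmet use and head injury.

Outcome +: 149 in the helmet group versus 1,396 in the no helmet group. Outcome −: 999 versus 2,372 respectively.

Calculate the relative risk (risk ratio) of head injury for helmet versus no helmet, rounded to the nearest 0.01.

From the description: a = 149, b = 999, c = 1396, d = 2372.
Risk in exposed = 149/1148 = 0.12979; risk in unexposed = 1396/3768 = 0.37049.
RR = 0.12979 / 0.37049 = 0.35032
The risk is 65% lower among the exposed than among the unexposed.

0.35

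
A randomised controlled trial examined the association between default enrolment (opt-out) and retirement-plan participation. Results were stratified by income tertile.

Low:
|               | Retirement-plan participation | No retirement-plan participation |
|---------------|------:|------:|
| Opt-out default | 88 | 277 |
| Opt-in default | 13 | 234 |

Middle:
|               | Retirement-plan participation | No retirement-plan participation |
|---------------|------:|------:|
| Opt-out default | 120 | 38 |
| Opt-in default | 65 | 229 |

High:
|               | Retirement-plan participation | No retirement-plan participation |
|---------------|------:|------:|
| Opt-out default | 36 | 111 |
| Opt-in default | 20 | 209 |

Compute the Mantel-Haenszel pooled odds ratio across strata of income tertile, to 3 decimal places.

6.634

OR_MH = Σ(aᵢdᵢ/nᵢ) / Σ(bᵢcᵢ/nᵢ), where nᵢ is the stratum total.
Stratum 1 (Low): n = 612; a·d/n = 88·234/612 = 33.6471; b·c/n = 277·13/612 = 5.8840
Stratum 2 (Middle): n = 452; a·d/n = 120·229/452 = 60.7965; b·c/n = 38·65/452 = 5.4646
Stratum 3 (High): n = 376; a·d/n = 36·209/376 = 20.0106; b·c/n = 111·20/376 = 5.9043
OR_MH = (33.6471 + 60.7965 + 20.0106) / (5.8840 + 5.4646 + 5.9043) = 114.4542 / 17.2528 = 6.63393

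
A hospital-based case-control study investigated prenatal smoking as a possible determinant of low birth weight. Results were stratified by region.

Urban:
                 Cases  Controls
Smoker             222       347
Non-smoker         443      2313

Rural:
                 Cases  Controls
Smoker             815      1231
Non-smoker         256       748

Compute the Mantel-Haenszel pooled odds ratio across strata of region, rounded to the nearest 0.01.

OR_MH = Σ(aᵢdᵢ/nᵢ) / Σ(bᵢcᵢ/nᵢ), where nᵢ is the stratum total.
Stratum 1 (Urban): n = 3325; a·d/n = 222·2313/3325 = 154.4319; b·c/n = 347·443/3325 = 46.2319
Stratum 2 (Rural): n = 3050; a·d/n = 815·748/3050 = 199.8754; b·c/n = 1231·256/3050 = 103.3233
OR_MH = (154.4319 + 199.8754) / (46.2319 + 103.3233) = 354.3073 / 149.5552 = 2.36907

2.37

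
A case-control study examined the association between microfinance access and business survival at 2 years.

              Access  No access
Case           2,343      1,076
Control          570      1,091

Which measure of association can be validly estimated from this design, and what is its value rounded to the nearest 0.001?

4.168

Reading the table with exposure as columns: a = 2343 (Access, case), b = 570 (Access, non-case), c = 1076 (No access, case), d = 1091.
This is a case-control study: participants were sampled on outcome status, so risks in the source population cannot be estimated directly — relative risk is not valid here. The odds ratio is the appropriate measure.
OR = (a·d)/(b·c) = (2343 × 1091) / (570 × 1076) = 2556213 / 613320 = 4.16783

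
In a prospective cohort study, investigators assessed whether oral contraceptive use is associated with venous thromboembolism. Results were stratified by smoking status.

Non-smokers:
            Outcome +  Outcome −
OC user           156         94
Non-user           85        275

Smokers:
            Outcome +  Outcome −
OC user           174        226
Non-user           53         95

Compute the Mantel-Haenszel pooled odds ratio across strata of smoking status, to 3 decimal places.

OR_MH = Σ(aᵢdᵢ/nᵢ) / Σ(bᵢcᵢ/nᵢ), where nᵢ is the stratum total.
Stratum 1 (Non-smokers): n = 610; a·d/n = 156·275/610 = 70.3279; b·c/n = 94·85/610 = 13.0984
Stratum 2 (Smokers): n = 548; a·d/n = 174·95/548 = 30.1642; b·c/n = 226·53/548 = 21.8577
OR_MH = (70.3279 + 30.1642) / (13.0984 + 21.8577) = 100.4921 / 34.9560 = 2.87481

2.875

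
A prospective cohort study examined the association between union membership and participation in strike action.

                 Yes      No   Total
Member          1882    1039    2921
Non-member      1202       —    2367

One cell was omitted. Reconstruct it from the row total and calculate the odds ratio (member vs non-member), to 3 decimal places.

1.756

The missing cell is in the unexposed row: 2367 − 1202 = 1165.
So a = 1882, b = 1039, c = 1202, d = 1165.
OR = (a·d)/(b·c) = (1882 × 1165) / (1039 × 1202) = 2192530 / 1248878 = 1.75560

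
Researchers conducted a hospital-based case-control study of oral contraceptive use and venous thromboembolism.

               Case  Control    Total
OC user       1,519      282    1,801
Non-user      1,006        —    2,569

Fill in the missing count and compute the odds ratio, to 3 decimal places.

8.369

The missing cell is in the unexposed row: 2569 − 1006 = 1563.
So a = 1519, b = 282, c = 1006, d = 1563.
OR = (a·d)/(b·c) = (1519 × 1563) / (282 × 1006) = 2374197 / 283692 = 8.36892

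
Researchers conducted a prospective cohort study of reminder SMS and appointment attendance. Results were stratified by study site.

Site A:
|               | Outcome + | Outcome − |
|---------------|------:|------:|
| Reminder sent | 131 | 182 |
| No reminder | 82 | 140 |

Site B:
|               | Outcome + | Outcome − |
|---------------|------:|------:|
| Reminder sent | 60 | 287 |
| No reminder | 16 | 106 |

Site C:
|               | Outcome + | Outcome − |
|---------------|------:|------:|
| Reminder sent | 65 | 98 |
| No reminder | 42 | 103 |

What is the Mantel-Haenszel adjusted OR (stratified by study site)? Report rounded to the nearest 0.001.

1.363

OR_MH = Σ(aᵢdᵢ/nᵢ) / Σ(bᵢcᵢ/nᵢ), where nᵢ is the stratum total.
Stratum 1 (Site A): n = 535; a·d/n = 131·140/535 = 34.2804; b·c/n = 182·82/535 = 27.8953
Stratum 2 (Site B): n = 469; a·d/n = 60·106/469 = 13.5608; b·c/n = 287·16/469 = 9.7910
Stratum 3 (Site C): n = 308; a·d/n = 65·103/308 = 21.7370; b·c/n = 98·42/308 = 13.3636
OR_MH = (34.2804 + 13.5608 + 21.7370) / (27.8953 + 9.7910 + 13.3636) = 69.5782 / 51.0500 = 1.36294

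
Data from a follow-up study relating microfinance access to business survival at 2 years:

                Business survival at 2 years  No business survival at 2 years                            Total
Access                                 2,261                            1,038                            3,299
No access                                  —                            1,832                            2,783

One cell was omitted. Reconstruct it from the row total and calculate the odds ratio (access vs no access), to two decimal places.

The missing cell is in the unexposed row: 2783 − 1832 = 951.
So a = 2261, b = 1038, c = 951, d = 1832.
OR = (a·d)/(b·c) = (2261 × 1832) / (1038 × 951) = 4142152 / 987138 = 4.19612

4.20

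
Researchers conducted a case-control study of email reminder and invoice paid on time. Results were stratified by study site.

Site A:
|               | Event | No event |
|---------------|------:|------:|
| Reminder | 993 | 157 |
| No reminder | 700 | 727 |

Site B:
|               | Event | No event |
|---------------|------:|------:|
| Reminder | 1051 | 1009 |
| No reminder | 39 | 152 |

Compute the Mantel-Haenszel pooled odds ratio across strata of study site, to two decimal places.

5.84

OR_MH = Σ(aᵢdᵢ/nᵢ) / Σ(bᵢcᵢ/nᵢ), where nᵢ is the stratum total.
Stratum 1 (Site A): n = 2577; a·d/n = 993·727/2577 = 280.1362; b·c/n = 157·700/2577 = 42.6465
Stratum 2 (Site B): n = 2251; a·d/n = 1051·152/2251 = 70.9693; b·c/n = 1009·39/2251 = 17.4816
OR_MH = (280.1362 + 70.9693) / (42.6465 + 17.4816) = 351.1056 / 60.1281 = 5.83930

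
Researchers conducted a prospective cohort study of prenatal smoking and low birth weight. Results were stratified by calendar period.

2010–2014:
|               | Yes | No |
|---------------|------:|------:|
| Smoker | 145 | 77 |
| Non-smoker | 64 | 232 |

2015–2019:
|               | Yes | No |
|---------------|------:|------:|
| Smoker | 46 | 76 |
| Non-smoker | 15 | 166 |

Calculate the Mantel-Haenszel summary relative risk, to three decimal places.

3.297

RR_MH = Σ(aᵢ·n₀ᵢ/nᵢ) / Σ(cᵢ·n₁ᵢ/nᵢ), with n₁ᵢ = aᵢ+bᵢ (exposed), n₀ᵢ = cᵢ+dᵢ (unexposed), nᵢ = n₁ᵢ+n₀ᵢ.
Stratum 1 (2010–2014): n₁ = 222, n₀ = 296, n = 518; a·n₀/n = 145·296/518 = 82.8571; c·n₁/n = 64·222/518 = 27.4286
Stratum 2 (2015–2019): n₁ = 122, n₀ = 181, n = 303; a·n₀/n = 46·181/303 = 27.4785; c·n₁/n = 15·122/303 = 6.0396
RR_MH = (82.8571 + 27.4785) / (27.4286 + 6.0396) = 110.3357 / 33.4682 = 3.29673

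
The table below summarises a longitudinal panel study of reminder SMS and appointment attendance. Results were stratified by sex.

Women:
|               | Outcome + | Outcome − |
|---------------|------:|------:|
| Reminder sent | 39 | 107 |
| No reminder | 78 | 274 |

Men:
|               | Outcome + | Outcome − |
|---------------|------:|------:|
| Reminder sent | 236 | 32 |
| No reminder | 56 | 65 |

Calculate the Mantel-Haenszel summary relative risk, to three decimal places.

RR_MH = Σ(aᵢ·n₀ᵢ/nᵢ) / Σ(cᵢ·n₁ᵢ/nᵢ), with n₁ᵢ = aᵢ+bᵢ (exposed), n₀ᵢ = cᵢ+dᵢ (unexposed), nᵢ = n₁ᵢ+n₀ᵢ.
Stratum 1 (Women): n₁ = 146, n₀ = 352, n = 498; a·n₀/n = 39·352/498 = 27.5663; c·n₁/n = 78·146/498 = 22.8675
Stratum 2 (Men): n₁ = 268, n₀ = 121, n = 389; a·n₀/n = 236·121/389 = 73.4087; c·n₁/n = 56·268/389 = 38.5810
RR_MH = (27.5663 + 73.4087) / (22.8675 + 38.5810) = 100.9750 / 61.4484 = 1.64325

1.643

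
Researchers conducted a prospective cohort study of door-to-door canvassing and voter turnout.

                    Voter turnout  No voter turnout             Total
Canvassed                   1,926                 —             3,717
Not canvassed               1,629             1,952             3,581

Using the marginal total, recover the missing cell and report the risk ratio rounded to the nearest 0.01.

The missing cell is in the exposed row: 3717 − 1926 = 1791.
So a = 1926, b = 1791, c = 1629, d = 1952.
RR = [a/(a+b)] / [c/(c+d)] = (1926/3717) / (1629/3581) = 0.51816/0.45490 = 1.13906

1.14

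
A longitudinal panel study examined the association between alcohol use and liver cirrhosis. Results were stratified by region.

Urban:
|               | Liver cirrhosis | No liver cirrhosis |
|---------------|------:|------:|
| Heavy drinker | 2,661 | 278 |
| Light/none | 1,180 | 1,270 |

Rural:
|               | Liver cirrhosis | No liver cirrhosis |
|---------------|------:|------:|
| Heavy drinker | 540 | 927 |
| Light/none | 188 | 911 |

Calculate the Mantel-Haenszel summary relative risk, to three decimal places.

1.919

RR_MH = Σ(aᵢ·n₀ᵢ/nᵢ) / Σ(cᵢ·n₁ᵢ/nᵢ), with n₁ᵢ = aᵢ+bᵢ (exposed), n₀ᵢ = cᵢ+dᵢ (unexposed), nᵢ = n₁ᵢ+n₀ᵢ.
Stratum 1 (Urban): n₁ = 2939, n₀ = 2450, n = 5389; a·n₀/n = 2661·2450/5389 = 1209.7699; c·n₁/n = 1180·2939/5389 = 643.5368
Stratum 2 (Rural): n₁ = 1467, n₀ = 1099, n = 2566; a·n₀/n = 540·1099/2566 = 231.2783; c·n₁/n = 188·1467/2566 = 107.4809
RR_MH = (1209.7699 + 231.2783) / (643.5368 + 107.4809) = 1441.0482 / 751.0177 = 1.91879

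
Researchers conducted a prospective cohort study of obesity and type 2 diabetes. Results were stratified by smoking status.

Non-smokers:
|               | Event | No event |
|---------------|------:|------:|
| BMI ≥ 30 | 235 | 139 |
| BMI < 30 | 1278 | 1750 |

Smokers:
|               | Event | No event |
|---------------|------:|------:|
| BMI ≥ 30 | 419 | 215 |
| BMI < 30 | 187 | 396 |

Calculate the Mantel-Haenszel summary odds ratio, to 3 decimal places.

OR_MH = Σ(aᵢdᵢ/nᵢ) / Σ(bᵢcᵢ/nᵢ), where nᵢ is the stratum total.
Stratum 1 (Non-smokers): n = 3402; a·d/n = 235·1750/3402 = 120.8848; b·c/n = 139·1278/3402 = 52.2169
Stratum 2 (Smokers): n = 1217; a·d/n = 419·396/1217 = 136.3385; b·c/n = 215·187/1217 = 33.0362
OR_MH = (120.8848 + 136.3385) / (52.2169 + 33.0362) = 257.2233 / 85.2531 = 3.01717

3.017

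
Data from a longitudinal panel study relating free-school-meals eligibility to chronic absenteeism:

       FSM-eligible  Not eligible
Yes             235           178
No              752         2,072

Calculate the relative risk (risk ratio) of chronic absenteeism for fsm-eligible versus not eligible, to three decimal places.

Reading the table with exposure as columns: a = 235 (FSM-eligible, case), b = 752 (FSM-eligible, non-case), c = 178 (Not eligible, case), d = 2072.
Risk in exposed = 235/987 = 0.23810; risk in unexposed = 178/2250 = 0.07911.
RR = 0.23810 / 0.07911 = 3.00963
The risk among the exposed is 3.01 times that among the unexposed.

3.010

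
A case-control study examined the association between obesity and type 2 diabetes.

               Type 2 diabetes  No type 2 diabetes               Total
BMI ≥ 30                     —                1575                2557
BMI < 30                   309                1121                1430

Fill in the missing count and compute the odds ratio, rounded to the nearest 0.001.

2.262

The missing cell is in the exposed row: 2557 − 1575 = 982.
So a = 982, b = 1575, c = 309, d = 1121.
OR = (a·d)/(b·c) = (982 × 1121) / (1575 × 309) = 1100822 / 486675 = 2.26192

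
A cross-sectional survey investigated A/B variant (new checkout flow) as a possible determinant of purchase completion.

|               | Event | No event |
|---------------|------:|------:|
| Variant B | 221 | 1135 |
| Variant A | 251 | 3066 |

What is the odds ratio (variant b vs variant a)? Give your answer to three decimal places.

2.378

Cells: a = 221, b = 1135, c = 251, d = 3066.
OR = (a·d)/(b·c) = (221 × 3066) / (1135 × 251) = 677586 / 284885 = 2.37845
The odds of purchase completion are about 2.38 times as high in the variant b group.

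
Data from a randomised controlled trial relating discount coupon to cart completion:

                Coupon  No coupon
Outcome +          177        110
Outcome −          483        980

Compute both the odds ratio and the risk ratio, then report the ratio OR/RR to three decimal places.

Reading the table with exposure as columns: a = 177 (Coupon, case), b = 483 (Coupon, non-case), c = 110 (No coupon, case), d = 980.
OR = (177·980)/(483·110) = 173460/53130 = 3.26482
Risk in exposed = 177/660 = 0.26818; risk in unexposed = 110/1090 = 0.10092; RR = 2.65744
OR/RR = 3.26482 / 2.65744 = 1.22856
The outcome is not rare, so the OR lies further from 1 than the RR.

1.229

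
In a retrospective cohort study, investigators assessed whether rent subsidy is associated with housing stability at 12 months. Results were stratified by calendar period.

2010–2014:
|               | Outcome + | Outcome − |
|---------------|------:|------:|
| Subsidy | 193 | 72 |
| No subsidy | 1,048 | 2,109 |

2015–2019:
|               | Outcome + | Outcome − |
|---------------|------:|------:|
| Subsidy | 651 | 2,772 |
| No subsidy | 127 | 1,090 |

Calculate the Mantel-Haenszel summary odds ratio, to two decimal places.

OR_MH = Σ(aᵢdᵢ/nᵢ) / Σ(bᵢcᵢ/nᵢ), where nᵢ is the stratum total.
Stratum 1 (2010–2014): n = 3422; a·d/n = 193·2109/3422 = 118.9471; b·c/n = 72·1048/3422 = 22.0503
Stratum 2 (2015–2019): n = 4640; a·d/n = 651·1090/4640 = 152.9289; b·c/n = 2772·127/4640 = 75.8716
OR_MH = (118.9471 + 152.9289) / (22.0503 + 75.8716) = 271.8760 / 97.9218 = 2.77646

2.78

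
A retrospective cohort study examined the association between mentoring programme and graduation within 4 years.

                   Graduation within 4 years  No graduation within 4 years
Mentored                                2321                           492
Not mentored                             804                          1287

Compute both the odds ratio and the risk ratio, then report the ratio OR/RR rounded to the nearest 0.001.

3.519

Cells: a = 2321, b = 492, c = 804, d = 1287.
OR = (2321·1287)/(492·804) = 2987127/395568 = 7.55149
Risk in exposed = 2321/2813 = 0.82510; risk in unexposed = 804/2091 = 0.38451; RR = 2.14587
OR/RR = 7.55149 / 2.14587 = 3.51908
The outcome is not rare, so the OR lies further from 1 than the RR.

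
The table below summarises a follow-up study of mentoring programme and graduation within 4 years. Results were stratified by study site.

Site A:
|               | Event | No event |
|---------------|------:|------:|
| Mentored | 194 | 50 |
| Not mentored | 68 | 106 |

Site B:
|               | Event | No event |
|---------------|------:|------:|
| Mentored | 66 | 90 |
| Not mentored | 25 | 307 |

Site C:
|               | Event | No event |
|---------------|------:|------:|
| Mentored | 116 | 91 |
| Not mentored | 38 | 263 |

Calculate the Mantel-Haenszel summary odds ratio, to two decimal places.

7.71

OR_MH = Σ(aᵢdᵢ/nᵢ) / Σ(bᵢcᵢ/nᵢ), where nᵢ is the stratum total.
Stratum 1 (Site A): n = 418; a·d/n = 194·106/418 = 49.1962; b·c/n = 50·68/418 = 8.1340
Stratum 2 (Site B): n = 488; a·d/n = 66·307/488 = 41.5205; b·c/n = 90·25/488 = 4.6107
Stratum 3 (Site C): n = 508; a·d/n = 116·263/508 = 60.0551; b·c/n = 91·38/508 = 6.8071
OR_MH = (49.1962 + 41.5205 + 60.0551) / (8.1340 + 4.6107 + 6.8071) = 150.7718 / 19.5517 = 7.71144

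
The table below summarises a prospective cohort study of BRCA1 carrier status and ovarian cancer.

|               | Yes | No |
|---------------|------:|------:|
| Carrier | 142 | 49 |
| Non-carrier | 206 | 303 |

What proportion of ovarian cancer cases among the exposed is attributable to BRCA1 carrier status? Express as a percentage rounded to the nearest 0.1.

Cells: a = 142, b = 49, c = 206, d = 303.
Risk in exposed = 142/191 = 0.74346; risk in unexposed = 206/509 = 0.40472.
RR = 0.74346/0.40472 = 1.83698
AR% = (RR − 1)/RR × 100 = (1.83698 − 1)/1.83698 × 100 = 45.5630%

45.6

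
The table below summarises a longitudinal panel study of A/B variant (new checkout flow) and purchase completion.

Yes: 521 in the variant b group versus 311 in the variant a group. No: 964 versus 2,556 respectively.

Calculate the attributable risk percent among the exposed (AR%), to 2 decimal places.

69.08

From the description: a = 521, b = 964, c = 311, d = 2556.
Risk in exposed = 521/1485 = 0.35084; risk in unexposed = 311/2867 = 0.10848.
RR = 0.35084/0.10848 = 3.23429
AR% = (RR − 1)/RR × 100 = (3.23429 − 1)/3.23429 × 100 = 69.0813%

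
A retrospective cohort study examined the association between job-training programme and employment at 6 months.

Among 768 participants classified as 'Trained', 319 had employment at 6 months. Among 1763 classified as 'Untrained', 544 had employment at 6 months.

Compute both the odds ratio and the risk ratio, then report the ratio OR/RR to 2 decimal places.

From the description: a = 319, b = 449, c = 544, d = 1219.
OR = (319·1219)/(449·544) = 388861/244256 = 1.59202
Risk in exposed = 319/768 = 0.41536; risk in unexposed = 544/1763 = 0.30856; RR = 1.34612
OR/RR = 1.59202 / 1.34612 = 1.18268
The outcome is not rare, so the OR lies further from 1 than the RR.

1.18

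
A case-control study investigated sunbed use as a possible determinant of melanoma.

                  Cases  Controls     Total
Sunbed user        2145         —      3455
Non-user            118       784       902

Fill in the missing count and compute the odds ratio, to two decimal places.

10.88

The missing cell is in the exposed row: 3455 − 2145 = 1310.
So a = 2145, b = 1310, c = 118, d = 784.
OR = (a·d)/(b·c) = (2145 × 784) / (1310 × 118) = 1681680 / 154580 = 10.87903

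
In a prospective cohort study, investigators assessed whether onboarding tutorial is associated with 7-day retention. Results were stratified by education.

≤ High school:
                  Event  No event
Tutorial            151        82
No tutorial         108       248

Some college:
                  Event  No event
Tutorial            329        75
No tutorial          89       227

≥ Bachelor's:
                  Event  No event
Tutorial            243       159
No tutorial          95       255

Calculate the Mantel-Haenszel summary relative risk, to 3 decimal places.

RR_MH = Σ(aᵢ·n₀ᵢ/nᵢ) / Σ(cᵢ·n₁ᵢ/nᵢ), with n₁ᵢ = aᵢ+bᵢ (exposed), n₀ᵢ = cᵢ+dᵢ (unexposed), nᵢ = n₁ᵢ+n₀ᵢ.
Stratum 1 (≤ High school): n₁ = 233, n₀ = 356, n = 589; a·n₀/n = 151·356/589 = 91.2666; c·n₁/n = 108·233/589 = 42.7233
Stratum 2 (Some college): n₁ = 404, n₀ = 316, n = 720; a·n₀/n = 329·316/720 = 144.3944; c·n₁/n = 89·404/720 = 49.9389
Stratum 3 (≥ Bachelor's): n₁ = 402, n₀ = 350, n = 752; a·n₀/n = 243·350/752 = 113.0984; c·n₁/n = 95·402/752 = 50.7846
RR_MH = (91.2666 + 144.3944 + 113.0984) / (42.7233 + 49.9389 + 50.7846) = 348.7594 / 143.4467 = 2.43128

2.431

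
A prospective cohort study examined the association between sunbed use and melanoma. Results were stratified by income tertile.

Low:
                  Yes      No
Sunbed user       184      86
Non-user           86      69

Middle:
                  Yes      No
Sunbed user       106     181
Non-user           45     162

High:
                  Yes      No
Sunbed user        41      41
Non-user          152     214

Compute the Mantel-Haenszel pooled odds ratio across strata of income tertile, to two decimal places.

1.76

OR_MH = Σ(aᵢdᵢ/nᵢ) / Σ(bᵢcᵢ/nᵢ), where nᵢ is the stratum total.
Stratum 1 (Low): n = 425; a·d/n = 184·69/425 = 29.8729; b·c/n = 86·86/425 = 17.4024
Stratum 2 (Middle): n = 494; a·d/n = 106·162/494 = 34.7611; b·c/n = 181·45/494 = 16.4879
Stratum 3 (High): n = 448; a·d/n = 41·214/448 = 19.5848; b·c/n = 41·152/448 = 13.9107
OR_MH = (29.8729 + 34.7611 + 19.5848) / (17.4024 + 16.4879 + 13.9107) = 84.2189 / 47.8009 = 1.76187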